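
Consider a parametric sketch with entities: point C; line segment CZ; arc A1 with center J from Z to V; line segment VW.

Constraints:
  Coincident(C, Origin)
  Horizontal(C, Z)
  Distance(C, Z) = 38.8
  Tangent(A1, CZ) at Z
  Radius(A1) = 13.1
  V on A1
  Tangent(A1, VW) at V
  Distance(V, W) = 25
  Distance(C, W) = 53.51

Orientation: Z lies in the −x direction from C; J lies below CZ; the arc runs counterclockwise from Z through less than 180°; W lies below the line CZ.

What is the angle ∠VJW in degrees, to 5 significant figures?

62.345°

Checks: |JV| = 13.10 ✓; ∠(JV, VW) = 90.00° ✓; |VW| = 25.00 ✓; |CW| = 53.51 ✓.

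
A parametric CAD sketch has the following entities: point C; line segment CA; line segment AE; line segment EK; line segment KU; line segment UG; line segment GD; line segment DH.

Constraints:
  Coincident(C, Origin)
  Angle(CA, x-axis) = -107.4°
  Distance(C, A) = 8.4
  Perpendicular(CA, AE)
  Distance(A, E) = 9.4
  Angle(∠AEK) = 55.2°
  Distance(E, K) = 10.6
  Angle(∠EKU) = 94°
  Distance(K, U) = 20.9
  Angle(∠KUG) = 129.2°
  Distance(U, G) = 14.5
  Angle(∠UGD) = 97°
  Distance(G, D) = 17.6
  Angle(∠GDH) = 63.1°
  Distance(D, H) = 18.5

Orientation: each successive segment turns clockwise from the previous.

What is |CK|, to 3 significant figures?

3.36

C is at the origin; CA runs at -107.4° with length 8.4, so A = (-2.51, -8.02). CA ⟂ AE, so AE runs at 163°; with |AE| = 9.4, E = (-11.5, -5.20). ∠AEK = 55.2° gives EK at 37.8° from the x-axis; with |EK| = 10.6, K = (-3.11, 1.29). Then |CK| = |K − C| = 3.36.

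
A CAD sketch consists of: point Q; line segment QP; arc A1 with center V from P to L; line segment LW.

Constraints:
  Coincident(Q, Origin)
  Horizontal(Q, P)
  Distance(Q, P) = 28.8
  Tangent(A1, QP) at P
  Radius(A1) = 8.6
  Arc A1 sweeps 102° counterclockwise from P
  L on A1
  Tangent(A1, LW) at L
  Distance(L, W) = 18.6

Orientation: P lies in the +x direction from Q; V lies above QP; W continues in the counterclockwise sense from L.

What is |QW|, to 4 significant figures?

43.92

Q is at the origin; QP is horizontal with |QP| = 28.8 and P on the +x side, so P = (28.80, 0.000). The tangent condition forces VP to be normal to QP, so V = P + (0, 8.6) = (28.80, 8.600). On A1, P sits at bearing -90° from V; a 102° counterclockwise sweep puts L at bearing 12°, so L = V + 8.6·(cos 12°, sin 12°) = (37.21, 10.39). Tangency of A1 to LW means the radius VL is perpendicular to LW, so LW runs along (−sin 12°, cos 12°); with |LW| = 18.6, W = (33.34, 28.58). Then |QW| = |W − Q| = 43.92.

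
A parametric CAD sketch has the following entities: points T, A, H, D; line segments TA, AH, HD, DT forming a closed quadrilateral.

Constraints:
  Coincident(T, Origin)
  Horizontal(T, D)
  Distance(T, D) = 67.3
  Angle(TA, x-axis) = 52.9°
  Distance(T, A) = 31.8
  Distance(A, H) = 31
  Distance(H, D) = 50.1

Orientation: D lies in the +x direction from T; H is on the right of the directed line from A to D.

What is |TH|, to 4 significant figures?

18.38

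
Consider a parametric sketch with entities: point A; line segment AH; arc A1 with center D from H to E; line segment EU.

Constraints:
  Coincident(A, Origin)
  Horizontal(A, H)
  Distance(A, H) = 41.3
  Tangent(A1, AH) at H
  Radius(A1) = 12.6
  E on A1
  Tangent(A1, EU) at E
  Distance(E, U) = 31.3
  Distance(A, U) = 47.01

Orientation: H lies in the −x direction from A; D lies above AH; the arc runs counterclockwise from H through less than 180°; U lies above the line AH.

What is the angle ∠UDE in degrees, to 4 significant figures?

68.07°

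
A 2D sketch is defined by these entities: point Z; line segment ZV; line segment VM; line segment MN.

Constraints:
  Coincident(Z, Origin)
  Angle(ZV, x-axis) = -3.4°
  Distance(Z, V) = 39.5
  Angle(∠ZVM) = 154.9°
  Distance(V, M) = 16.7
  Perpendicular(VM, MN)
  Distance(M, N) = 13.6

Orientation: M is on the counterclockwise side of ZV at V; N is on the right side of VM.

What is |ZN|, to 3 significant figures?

60.6

Z is at the origin; ZV runs at -3.4° with length 39.5, so V = 39.5·(cos -3.4°, sin -3.4°) = (39.4, -2.34). ∠ZVM = 154.9°, so VM runs at -3.4° + (180° − 154.9°) = 21.7° from the x-axis; with |VM| = 16.7, M = V + 16.7·(cos 21.7°, sin 21.7°) = (54.9, 3.83). VM ⟂ MN; with |MN| = 13.6 on the right of VM, N = M + 13.6·(0.370, -0.929) = (60.0, -8.80). Then |ZN| = |N − Z| = 60.6.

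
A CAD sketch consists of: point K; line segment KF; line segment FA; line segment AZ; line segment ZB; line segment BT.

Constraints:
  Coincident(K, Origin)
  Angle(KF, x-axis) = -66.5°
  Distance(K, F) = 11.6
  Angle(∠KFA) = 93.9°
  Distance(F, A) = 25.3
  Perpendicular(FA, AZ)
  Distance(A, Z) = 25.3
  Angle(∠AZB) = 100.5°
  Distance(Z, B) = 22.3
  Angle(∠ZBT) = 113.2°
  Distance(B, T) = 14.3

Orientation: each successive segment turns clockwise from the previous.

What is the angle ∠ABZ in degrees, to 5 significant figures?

42.751°

K is at the origin; KF runs at -66.5° with length 11.6, so F = (4.6255, -10.638). ∠KFA = 93.9° gives FA at -152.60° from the x-axis; with |FA| = 25.3, A = (-17.836, -22.281). The perpendicularity gives AZ at right angles to FA, so AZ runs at 117.40°; with |AZ| = 25.3, Z = (-29.479, 0.18078). ∠AZB = 100.5° gives ZB at 37.900° from the x-axis; with |ZB| = 22.3, B = (-11.883, 13.879). Then cos ∠ABZ = BA·BZ / (|BA||BZ|), giving 42.751°.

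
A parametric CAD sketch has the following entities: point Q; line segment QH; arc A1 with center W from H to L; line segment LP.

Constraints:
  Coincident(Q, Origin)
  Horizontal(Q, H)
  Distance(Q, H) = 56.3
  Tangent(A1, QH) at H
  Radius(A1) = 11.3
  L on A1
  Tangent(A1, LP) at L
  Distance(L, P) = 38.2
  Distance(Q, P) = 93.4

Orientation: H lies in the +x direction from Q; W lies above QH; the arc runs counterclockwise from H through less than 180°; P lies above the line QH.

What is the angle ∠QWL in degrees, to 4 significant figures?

139.4°

Checks: |WL| = 11.30 ✓; ∠(WL, LP) = 90.00° ✓; |LP| = 38.20 ✓; |QP| = 93.40 ✓.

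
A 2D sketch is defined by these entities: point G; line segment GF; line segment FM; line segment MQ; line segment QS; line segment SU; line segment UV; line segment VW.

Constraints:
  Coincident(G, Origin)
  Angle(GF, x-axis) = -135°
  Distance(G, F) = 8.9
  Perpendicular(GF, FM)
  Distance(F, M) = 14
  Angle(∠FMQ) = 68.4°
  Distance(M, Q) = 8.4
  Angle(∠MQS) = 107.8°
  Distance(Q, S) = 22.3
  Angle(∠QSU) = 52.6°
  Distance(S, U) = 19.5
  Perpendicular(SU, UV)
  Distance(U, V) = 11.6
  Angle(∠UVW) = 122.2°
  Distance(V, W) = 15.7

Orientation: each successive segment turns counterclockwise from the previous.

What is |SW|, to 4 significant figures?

20.91

SU ⟂ UV, so UV runs at -3.800°; with |UV| = 11.6, V = (0.4456, -14.02). ∠UVW = 122.2° gives VW at 54.00° from the x-axis; with |VW| = 15.7, W = (9.674, -1.319). Then |SW| = |W − S| = 20.91.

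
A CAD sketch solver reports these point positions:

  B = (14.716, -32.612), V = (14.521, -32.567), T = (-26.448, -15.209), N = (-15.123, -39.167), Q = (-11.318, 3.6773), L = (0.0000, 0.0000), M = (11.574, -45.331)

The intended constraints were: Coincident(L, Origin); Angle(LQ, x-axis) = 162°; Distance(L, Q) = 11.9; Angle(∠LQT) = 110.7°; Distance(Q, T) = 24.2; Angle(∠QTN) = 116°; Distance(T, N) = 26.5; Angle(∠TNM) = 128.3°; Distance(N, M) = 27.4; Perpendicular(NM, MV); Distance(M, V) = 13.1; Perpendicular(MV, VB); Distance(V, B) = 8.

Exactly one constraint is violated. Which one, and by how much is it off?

Distance(V, B) = 8 — off by 7.80.

L = (0.00, 0.00) ✓; LQ at 162.0° ✓; |LQ| = 11.90 ✓; ∠LQT = 110.7° ✓; |QT| = 24.20 ✓; ∠QTN = 116.0° ✓; |TN| = 26.50 ✓; ∠TNM = 128.3° ✓; |NM| = 27.40 ✓; ∠(NM, MV) = 90.00° ✓; |MV| = 13.10 ✓; ∠(MV, VB) = 89.99° ✓; |VB| = 0.2001 ✗.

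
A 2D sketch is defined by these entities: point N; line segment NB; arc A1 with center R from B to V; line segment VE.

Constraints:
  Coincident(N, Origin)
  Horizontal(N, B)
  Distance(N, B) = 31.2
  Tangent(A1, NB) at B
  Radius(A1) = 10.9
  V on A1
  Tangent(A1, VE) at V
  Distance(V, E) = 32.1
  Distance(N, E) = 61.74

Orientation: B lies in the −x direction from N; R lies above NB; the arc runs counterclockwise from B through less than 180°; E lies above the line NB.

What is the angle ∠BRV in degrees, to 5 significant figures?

133.99°

Checks: |RV| = 10.90 ✓; ∠(RV, VE) = 90.00° ✓; |VE| = 32.10 ✓; |NE| = 61.74 ✓.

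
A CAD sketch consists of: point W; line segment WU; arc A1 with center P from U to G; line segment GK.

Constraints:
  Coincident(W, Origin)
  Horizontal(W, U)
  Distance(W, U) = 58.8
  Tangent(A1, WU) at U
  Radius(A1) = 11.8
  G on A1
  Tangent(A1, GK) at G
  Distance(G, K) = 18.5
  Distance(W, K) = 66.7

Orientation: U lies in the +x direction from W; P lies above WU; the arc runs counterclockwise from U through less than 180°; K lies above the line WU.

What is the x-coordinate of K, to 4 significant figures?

57.56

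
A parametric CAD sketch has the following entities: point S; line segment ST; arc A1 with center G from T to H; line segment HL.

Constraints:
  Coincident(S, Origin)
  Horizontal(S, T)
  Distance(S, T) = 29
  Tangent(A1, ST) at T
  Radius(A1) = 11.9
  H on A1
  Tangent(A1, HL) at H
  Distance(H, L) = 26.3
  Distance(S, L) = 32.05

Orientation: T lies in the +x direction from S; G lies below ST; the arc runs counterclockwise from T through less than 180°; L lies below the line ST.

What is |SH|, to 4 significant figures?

19.45

S is at the origin; ST is horizontal with |ST| = 29.0 and T on the +x side, so T = (29.00, 0.000). The tangent condition forces GT to be normal to ST, so G = T + (0, -11.9) = (29.00, -11.90). Since GH ⟂ HL (tangency), |GL| = √(11.9² + 26.3²) = 28.87 regardless of where H sits on A1. So L lies on both circle(S, 32.05) and circle(G, 28.87); the below-ST intersection is L = (7.498, -31.16). H is the foot of the tangent from L: H = (18.11, -7.097).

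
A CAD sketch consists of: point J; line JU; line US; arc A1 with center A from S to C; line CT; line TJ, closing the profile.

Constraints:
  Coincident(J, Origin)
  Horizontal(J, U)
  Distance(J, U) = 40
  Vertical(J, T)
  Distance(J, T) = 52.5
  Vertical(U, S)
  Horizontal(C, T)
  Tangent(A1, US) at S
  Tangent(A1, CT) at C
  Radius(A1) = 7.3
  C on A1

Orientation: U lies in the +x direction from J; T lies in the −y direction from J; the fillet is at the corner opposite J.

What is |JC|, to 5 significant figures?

61.851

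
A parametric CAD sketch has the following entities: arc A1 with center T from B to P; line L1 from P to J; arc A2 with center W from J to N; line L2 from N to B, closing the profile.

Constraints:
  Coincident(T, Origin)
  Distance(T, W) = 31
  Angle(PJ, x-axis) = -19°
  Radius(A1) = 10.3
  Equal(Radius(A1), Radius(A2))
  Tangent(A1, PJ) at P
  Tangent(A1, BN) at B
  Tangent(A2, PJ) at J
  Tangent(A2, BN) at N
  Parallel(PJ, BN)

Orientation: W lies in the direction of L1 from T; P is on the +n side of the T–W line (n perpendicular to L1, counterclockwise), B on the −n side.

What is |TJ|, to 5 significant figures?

32.666

The slot axis is L1's direction at -19.0°, so u = (cos -19.0°, sin -19.0°) = (0.94552, -0.32557) and n = (−sin -19.0°, cos -19.0°) = (0.32557, 0.94552). T is at the origin and W lies 31.0 along u from T, so W = 31.0·u = (29.311, -10.093). Tangency of A1 to both parallel lines with radius 10.3 puts P and B at T ± 10.3·n: P = (3.3534, 9.7388), B = (-3.3534, -9.7388). Equal radii place J and N the same way about W: J = W + 10.3·n = (32.664, -0.35377), N = W − 10.3·n = (25.958, -19.831). Then |TJ| = |J − T| = 32.666.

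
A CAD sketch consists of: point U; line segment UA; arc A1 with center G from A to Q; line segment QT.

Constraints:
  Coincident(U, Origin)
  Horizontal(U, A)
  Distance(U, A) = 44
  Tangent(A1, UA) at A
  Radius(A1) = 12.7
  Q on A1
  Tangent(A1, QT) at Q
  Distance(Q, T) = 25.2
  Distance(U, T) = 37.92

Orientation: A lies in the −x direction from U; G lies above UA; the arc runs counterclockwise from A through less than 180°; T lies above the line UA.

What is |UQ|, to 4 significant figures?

33.25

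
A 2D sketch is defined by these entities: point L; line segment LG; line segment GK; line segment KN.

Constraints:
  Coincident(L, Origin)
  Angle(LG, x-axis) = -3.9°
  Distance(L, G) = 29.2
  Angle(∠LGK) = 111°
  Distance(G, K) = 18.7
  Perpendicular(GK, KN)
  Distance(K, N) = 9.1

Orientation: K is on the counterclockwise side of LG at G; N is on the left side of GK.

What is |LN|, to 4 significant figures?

34.36

∠LGK = 111.0°, so GK runs at -3.9° + (180° − 111.0°) = 65.10° from the x-axis; with |GK| = 18.7, K = G + 18.7·(cos 65.10°, sin 65.10°) = (37.01, 14.98). The perpendicularity gives KN at right angles to GK; with |KN| = 9.1 on the left of GK, N = K + 9.1·(-0.9070, 0.4210) = (28.75, 18.81). Then |LN| = |N − L| = 34.36.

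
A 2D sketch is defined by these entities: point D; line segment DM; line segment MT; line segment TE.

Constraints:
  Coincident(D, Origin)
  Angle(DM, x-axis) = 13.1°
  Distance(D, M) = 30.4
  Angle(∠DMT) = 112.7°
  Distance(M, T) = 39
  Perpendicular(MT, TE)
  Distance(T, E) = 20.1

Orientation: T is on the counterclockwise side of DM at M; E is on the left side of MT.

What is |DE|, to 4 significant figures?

51.35

D is at the origin; DM runs at 13.1° with length 30.4, so M = 30.4·(cos 13.1°, sin 13.1°) = (29.61, 6.890). ∠DMT = 112.7°, so MT runs at 13.1° + (180° − 112.7°) = 80.40° from the x-axis; with |MT| = 39.0, T = M + 39.0·(cos 80.40°, sin 80.40°) = (36.11, 45.34). MT is perpendicular to TE; with |TE| = 20.1 on the left of MT, E = T + 20.1·(-0.9860, 0.1668) = (16.29, 48.70). Then |DE| = |E − D| = 51.35.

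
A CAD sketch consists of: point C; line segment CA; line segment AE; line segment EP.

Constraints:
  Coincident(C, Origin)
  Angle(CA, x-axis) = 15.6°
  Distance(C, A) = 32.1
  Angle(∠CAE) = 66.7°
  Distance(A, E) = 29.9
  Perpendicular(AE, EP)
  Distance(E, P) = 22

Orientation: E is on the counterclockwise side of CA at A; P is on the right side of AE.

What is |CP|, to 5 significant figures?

54.280

C is at the origin; CA runs at 15.6° with length 32.1, so A = 32.1·(cos 15.6°, sin 15.6°) = (30.918, 8.6323). ∠CAE = 66.7°, so AE runs at 15.6° + (180° − 66.7°) = 128.90° from the x-axis; with |AE| = 29.9, E = A + 29.9·(cos 128.90°, sin 128.90°) = (12.141, 31.902). AE is perpendicular to EP; with |EP| = 22.0 on the right of AE, P = E + 22.0·(0.77824, 0.62796) = (29.263, 45.717). Then |CP| = |P − C| = 54.280.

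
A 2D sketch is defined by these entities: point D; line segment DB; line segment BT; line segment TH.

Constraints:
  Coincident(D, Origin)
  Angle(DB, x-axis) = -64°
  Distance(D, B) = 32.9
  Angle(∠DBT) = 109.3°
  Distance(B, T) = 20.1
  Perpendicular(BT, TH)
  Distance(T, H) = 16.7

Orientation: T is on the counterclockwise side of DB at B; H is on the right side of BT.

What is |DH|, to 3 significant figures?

56.9

∠DBT = 109.3°, so BT runs at -64.0° + (180° − 109.3°) = 6.70° from the x-axis; with |BT| = 20.1, T = B + 20.1·(cos 6.70°, sin 6.70°) = (34.4, -27.2). BT is perpendicular to TH; with |TH| = 16.7 on the right of BT, H = T + 16.7·(0.117, -0.993) = (36.3, -43.8). Then |DH| = |H − D| = 56.9.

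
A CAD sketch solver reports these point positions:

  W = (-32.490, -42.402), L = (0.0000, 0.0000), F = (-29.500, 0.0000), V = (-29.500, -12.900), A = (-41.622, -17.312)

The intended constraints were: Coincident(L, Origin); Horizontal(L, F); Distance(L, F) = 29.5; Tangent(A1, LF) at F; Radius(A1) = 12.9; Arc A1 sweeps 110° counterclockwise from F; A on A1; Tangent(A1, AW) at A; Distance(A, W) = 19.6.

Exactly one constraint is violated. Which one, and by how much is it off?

Distance(A, W) = 19.6 — off by 7.10.

L = (0.00, 0.00) ✓; L.y = 0.00, F.y = 0.00 ✓; |LF| = 29.50 ✓; ∠(VF, FL) = 90.00° ✓; |VF| = 12.90 ✓; bearing(V→A) − bearing(V→F) = 110.0° ✓; |VA| = 12.90 ✓; ∠(VA, AW) = 90.00° ✓; |AW| = 26.70 ✗.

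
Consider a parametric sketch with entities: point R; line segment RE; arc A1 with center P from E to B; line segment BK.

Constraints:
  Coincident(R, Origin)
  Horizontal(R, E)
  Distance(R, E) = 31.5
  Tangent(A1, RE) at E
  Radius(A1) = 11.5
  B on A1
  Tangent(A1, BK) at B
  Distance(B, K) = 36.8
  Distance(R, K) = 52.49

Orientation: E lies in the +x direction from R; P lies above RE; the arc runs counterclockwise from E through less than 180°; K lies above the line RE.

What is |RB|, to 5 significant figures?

44.773

Checks: |PB| = 11.50 ✓; ∠(PB, BK) = 90.00° ✓; |BK| = 36.80 ✓; |RK| = 52.49 ✓.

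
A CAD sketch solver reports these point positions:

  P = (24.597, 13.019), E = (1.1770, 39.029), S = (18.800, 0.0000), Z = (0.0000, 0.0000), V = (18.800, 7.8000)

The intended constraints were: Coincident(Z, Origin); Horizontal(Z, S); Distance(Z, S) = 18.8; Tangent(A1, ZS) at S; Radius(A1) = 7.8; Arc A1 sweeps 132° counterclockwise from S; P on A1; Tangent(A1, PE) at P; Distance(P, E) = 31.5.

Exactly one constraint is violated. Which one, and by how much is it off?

Distance(P, E) = 31.5 — off by 3.50.

Z = (0.00, 0.00) ✓; Z.y = 0.00, S.y = 0.00 ✓; |ZS| = 18.80 ✓; ∠(VS, SZ) = 90.00° ✓; |VS| = 7.800 ✓; bearing(V→P) − bearing(V→S) = 132.0° ✓; |VP| = 7.800 ✓; ∠(VP, PE) = 90.00° ✓; |PE| = 35.00 ✗.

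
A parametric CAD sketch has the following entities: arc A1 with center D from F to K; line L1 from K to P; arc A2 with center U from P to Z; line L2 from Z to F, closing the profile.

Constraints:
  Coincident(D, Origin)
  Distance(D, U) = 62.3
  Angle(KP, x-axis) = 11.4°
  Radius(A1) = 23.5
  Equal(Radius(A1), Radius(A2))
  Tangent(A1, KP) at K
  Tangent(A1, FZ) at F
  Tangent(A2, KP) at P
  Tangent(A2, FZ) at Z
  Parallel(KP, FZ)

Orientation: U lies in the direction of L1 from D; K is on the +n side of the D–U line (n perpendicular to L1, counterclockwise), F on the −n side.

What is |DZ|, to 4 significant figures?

66.58

The slot axis is L1's direction at 11.4°, so u = (cos 11.4°, sin 11.4°) = (0.9803, 0.1977) and n = (−sin 11.4°, cos 11.4°) = (-0.1977, 0.9803). D is at the origin and U lies 62.3 along u from D, so U = 62.3·u = (61.07, 12.31). Tangency of A1 to both parallel lines with radius 23.5 puts K and F at D ± 23.5·n: K = (-4.645, 23.04), F = (4.645, -23.04). Equal radii place P and Z the same way about U: P = U + 23.5·n = (56.43, 35.35), Z = U − 23.5·n = (65.72, -10.72). Then |DZ| = |Z − D| = 66.58.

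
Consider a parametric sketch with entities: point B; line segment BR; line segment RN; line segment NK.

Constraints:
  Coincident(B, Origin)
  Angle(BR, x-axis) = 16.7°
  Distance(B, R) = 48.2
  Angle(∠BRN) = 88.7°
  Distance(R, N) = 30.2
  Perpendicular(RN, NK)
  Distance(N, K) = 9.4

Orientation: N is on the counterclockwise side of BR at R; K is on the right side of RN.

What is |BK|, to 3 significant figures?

64.5

∠BRN = 88.7°, so RN runs at 16.7° + (180° − 88.7°) = 108° from the x-axis; with |RN| = 30.2, N = R + 30.2·(cos 108°, sin 108°) = (36.8, 42.6). RN is perpendicular to NK; with |NK| = 9.4 on the right of RN, K = N + 9.4·(0.951, 0.309) = (45.8, 45.5). Then |BK| = |K − B| = 64.5.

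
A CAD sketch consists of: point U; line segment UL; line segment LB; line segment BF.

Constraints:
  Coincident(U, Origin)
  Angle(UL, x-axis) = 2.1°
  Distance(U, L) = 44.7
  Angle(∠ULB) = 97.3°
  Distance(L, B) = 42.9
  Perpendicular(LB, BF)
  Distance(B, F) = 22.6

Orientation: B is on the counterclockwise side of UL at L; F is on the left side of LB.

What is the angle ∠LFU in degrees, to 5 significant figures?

51.887°

U is at the origin; UL runs at 2.1° with length 44.7, so L = 44.7·(cos 2.1°, sin 2.1°) = (44.670, 1.6380). ∠ULB = 97.3°, so LB runs at 2.1° + (180° − 97.3°) = 84.800° from the x-axis; with |LB| = 42.9, B = L + 42.9·(cos 84.800°, sin 84.800°) = (48.558, 44.361). LB is perpendicular to BF; with |BF| = 22.6 on the left of LB, F = B + 22.6·(-0.99588, 0.090633) = (26.051, 46.410). Then cos ∠LFU = FL·FU / (|FL||FU|), giving 51.887°.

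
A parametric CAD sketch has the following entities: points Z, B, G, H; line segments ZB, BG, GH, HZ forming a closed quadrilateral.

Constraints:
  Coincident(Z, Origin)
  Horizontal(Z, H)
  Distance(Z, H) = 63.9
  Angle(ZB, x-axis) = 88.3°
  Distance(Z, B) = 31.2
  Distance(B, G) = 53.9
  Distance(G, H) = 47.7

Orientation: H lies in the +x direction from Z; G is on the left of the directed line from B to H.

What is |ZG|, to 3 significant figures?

70.1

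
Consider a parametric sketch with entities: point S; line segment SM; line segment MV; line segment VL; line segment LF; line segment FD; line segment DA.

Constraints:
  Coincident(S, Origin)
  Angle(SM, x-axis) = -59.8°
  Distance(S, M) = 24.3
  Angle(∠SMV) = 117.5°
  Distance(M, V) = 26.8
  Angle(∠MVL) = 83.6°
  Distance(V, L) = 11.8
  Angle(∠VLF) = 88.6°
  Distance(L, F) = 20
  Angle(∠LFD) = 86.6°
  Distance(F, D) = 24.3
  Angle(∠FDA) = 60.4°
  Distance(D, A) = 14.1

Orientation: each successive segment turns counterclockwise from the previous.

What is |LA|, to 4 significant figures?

17.89

S is at the origin; SM runs at -59.8° with length 24.3, so M = (12.22, -21.00). ∠SMV = 117.5° gives MV at 2.700° from the x-axis; with |MV| = 26.8, V = (38.99, -19.74). ∠MVL = 83.6° gives VL at 99.10° from the x-axis; with |VL| = 11.8, L = (37.13, -8.088). ∠VLF = 88.6° gives LF at -169.5° from the x-axis; with |LF| = 20.0, F = (17.46, -11.73). ∠LFD = 86.6° gives FD at -76.10° from the x-axis; with |FD| = 24.3, D = (23.30, -35.32). ∠FDA = 60.4° gives DA at 43.50° from the x-axis; with |DA| = 14.1, A = (33.53, -25.62). Then |LA| = |A − L| = 17.89.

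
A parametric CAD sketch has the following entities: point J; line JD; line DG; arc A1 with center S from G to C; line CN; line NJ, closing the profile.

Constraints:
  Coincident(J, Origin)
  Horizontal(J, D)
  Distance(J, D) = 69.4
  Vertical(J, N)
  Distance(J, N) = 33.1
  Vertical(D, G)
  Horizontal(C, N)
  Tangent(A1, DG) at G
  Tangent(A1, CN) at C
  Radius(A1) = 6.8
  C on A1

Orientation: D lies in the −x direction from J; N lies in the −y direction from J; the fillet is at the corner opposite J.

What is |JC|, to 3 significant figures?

70.8

J is at the origin; J and D share the same y with |JD| = 69.4 and D on the −x side, so D = (-69.4, 0.00). JN is vertical with |JN| = 33.1 and N on the −y side, so N = (0.00, -33.1). The virtual corner opposite J is at (-69.4, -33.1). The tangent condition forces SG to be normal to DG and since A1 is tangent to CN there, SC ⟂ CN, with radius 6.8, so the center S sits 6.8 in from both sides at S = (-62.6, -26.3). That places the tangent points at G = (-69.4, -26.3) on DG and C = (-62.6, -33.1) on CN. Then |JC| = |C − J| = 70.8.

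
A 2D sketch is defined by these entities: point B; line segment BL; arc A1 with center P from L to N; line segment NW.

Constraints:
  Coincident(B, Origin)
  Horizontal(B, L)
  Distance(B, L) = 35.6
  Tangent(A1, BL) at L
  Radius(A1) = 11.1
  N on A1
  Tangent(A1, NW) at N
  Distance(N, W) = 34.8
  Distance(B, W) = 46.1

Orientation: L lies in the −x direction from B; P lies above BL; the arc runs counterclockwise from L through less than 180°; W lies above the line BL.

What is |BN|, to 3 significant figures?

26.2

Checks: |PN| = 11.10 ✓; ∠(PN, NW) = 90.00° ✓; |NW| = 34.80 ✓; |BW| = 46.10 ✓.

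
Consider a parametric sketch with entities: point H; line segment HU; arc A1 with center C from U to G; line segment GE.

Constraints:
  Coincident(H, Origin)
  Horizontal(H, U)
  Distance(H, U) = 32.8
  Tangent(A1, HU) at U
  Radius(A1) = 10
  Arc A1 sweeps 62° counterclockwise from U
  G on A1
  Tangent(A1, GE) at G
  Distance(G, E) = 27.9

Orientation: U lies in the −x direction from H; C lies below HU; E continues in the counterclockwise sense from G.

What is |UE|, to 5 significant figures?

37.111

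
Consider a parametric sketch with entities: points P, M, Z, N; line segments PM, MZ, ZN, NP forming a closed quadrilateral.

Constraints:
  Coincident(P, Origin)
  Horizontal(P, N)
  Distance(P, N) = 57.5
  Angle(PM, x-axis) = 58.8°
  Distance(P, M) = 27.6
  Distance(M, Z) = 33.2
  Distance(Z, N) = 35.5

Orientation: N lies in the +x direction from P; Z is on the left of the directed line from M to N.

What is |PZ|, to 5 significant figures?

56.922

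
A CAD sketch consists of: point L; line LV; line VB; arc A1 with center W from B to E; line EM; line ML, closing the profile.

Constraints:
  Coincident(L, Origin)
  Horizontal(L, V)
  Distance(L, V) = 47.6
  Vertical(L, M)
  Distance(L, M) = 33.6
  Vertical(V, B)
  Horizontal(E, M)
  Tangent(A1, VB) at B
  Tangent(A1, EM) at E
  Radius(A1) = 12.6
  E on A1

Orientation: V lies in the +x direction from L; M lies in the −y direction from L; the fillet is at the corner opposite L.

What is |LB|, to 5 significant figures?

52.027

L is at the origin; LV is horizontal with |LV| = 47.6 and V on the +x side, so V = (47.600, 0.0000). LM is vertical with |LM| = 33.6 and M on the −y side, so M = (0.0000, -33.600). The virtual corner opposite L is at (47.600, -33.600). A1 meets VB tangentially, so WB is at right angles to VB and tangency of A1 to EM means the radius WE is perpendicular to EM, with radius 12.6, so the center W sits 12.6 in from both sides at W = (35.000, -21.000). That places the tangent points at B = (47.600, -21.000) on VB and E = (35.000, -33.600) on EM. Then |LB| = |B − L| = 52.027.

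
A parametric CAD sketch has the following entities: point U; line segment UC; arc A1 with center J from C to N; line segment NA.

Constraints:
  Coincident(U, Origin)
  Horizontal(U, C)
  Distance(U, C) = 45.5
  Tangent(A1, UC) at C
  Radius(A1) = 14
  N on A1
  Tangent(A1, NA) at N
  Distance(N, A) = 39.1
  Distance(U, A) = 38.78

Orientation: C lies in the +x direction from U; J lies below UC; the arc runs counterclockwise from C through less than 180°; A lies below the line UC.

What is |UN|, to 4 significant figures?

34.70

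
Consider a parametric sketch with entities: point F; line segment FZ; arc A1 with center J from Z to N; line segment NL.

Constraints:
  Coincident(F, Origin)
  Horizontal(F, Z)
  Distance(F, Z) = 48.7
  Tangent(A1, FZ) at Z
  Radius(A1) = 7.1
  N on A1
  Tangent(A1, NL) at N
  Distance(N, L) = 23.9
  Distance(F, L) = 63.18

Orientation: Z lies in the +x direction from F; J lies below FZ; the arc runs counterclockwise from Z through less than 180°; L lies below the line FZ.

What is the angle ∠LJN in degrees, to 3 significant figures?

73.5°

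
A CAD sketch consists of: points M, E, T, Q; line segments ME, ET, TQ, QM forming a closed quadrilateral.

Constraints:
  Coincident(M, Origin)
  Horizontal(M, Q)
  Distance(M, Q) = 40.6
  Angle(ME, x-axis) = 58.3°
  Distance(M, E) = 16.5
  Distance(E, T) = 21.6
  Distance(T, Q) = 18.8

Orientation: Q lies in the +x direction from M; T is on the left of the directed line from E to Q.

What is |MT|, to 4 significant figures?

34.03

Checks: |ET| = 21.60 ✓; |TQ| = 18.80 ✓.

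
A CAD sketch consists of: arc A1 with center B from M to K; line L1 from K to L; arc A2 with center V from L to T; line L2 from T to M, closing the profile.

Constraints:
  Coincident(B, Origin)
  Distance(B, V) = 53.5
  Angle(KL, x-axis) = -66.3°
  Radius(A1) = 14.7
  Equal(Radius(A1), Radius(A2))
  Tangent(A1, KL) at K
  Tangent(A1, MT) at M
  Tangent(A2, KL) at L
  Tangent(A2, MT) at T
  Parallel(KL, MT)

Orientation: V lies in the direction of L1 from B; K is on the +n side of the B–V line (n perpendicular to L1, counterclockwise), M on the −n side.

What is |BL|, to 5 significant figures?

55.483

The slot axis is L1's direction at -66.3°, so u = (cos -66.3°, sin -66.3°) = (0.40195, -0.91566) and n = (−sin -66.3°, cos -66.3°) = (0.91566, 0.40195). B is at the origin and V lies 53.5 along u from B, so V = 53.5·u = (21.504, -48.988). Tangency of A1 to both parallel lines with radius 14.7 puts K and M at B ± 14.7·n: K = (13.460, 5.9086), M = (-13.460, -5.9086). Equal radii place L and T the same way about V: L = V + 14.7·n = (34.964, -43.079), T = V − 14.7·n = (8.0440, -54.897). Then |BL| = |L − B| = 55.483.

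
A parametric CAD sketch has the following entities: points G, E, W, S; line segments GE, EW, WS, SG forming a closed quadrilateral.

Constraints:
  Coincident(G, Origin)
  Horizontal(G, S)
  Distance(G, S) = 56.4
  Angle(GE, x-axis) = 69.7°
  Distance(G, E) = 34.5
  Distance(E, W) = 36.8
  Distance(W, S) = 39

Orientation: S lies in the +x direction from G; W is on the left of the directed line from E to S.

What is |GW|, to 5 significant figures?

61.558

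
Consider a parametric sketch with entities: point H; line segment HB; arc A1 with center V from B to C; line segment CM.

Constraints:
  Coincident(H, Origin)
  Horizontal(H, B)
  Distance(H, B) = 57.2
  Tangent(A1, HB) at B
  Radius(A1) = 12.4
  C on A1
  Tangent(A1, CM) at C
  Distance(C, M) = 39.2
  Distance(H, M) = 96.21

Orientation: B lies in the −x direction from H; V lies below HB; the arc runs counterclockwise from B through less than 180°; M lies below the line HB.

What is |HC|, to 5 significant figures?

68.275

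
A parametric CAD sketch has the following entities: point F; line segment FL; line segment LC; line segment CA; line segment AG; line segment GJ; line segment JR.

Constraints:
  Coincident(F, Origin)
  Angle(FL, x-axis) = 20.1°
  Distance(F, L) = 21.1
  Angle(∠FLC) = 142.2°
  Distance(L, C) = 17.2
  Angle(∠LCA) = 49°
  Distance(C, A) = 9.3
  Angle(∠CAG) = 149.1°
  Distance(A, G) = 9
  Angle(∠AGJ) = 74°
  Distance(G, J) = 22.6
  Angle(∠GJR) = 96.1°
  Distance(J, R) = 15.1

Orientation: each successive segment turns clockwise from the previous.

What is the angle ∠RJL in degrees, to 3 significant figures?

106°

F is at the origin; FL runs at 20.1° with length 21.1, so L = (19.8, 7.25). ∠FLC = 142.2° gives LC at -17.7° from the x-axis; with |LC| = 17.2, C = (36.2, 2.02). ∠LCA = 49.0° gives CA at -149° from the x-axis; with |CA| = 9.3, A = (28.3, -2.81). ∠CAG = 149.1° gives AG at -180° from the x-axis; with |AG| = 9.0, G = (19.3, -2.87). ∠AGJ = 74.0° gives GJ at 74.4° from the x-axis; with |GJ| = 22.6, J = (25.3, 18.9). ∠GJR = 96.1° gives JR at -9.50° from the x-axis; with |JR| = 15.1, R = (40.2, 16.4). Then cos ∠RJL = JR·JL / (|JR||JL|), giving 106°.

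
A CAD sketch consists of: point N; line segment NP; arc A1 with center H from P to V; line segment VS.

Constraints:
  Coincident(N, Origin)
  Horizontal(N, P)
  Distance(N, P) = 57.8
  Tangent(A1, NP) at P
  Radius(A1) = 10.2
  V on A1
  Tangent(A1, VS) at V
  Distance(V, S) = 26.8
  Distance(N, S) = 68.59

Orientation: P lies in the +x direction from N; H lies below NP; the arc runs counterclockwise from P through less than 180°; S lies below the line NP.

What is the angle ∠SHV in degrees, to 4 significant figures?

69.16°

Checks: |HV| = 10.20 ✓; ∠(HV, VS) = 90.00° ✓; |VS| = 26.80 ✓; |NS| = 68.59 ✓.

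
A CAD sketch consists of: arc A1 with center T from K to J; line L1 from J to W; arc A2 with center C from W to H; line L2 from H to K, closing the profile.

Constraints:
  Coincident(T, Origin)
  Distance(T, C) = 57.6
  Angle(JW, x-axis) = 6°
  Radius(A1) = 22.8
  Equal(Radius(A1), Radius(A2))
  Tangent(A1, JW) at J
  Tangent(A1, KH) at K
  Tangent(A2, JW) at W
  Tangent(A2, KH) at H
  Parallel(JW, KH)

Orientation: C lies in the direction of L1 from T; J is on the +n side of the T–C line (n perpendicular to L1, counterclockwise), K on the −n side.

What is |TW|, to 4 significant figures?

61.95

Tangency of A1 to both parallel lines with radius 22.8 puts J and K at T ± 22.8·n: J = (-2.383, 22.68), K = (2.383, -22.68). Equal radii place W and H the same way about C: W = C + 22.8·n = (54.90, 28.70), H = C − 22.8·n = (59.67, -16.65). Then |TW| = |W − T| = 61.95.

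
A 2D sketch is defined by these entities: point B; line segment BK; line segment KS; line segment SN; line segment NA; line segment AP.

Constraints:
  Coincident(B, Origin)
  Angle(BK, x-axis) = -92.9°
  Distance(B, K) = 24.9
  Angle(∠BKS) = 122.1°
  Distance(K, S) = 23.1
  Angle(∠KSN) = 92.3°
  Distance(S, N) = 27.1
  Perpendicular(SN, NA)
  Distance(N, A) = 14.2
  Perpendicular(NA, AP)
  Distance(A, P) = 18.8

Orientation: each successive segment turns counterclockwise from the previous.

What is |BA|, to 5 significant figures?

24.138

∠KSN = 92.3° gives SN at 52.700° from the x-axis; with |SN| = 27.1, N = (34.085, -16.560). SN ⟂ NA, so NA runs at 142.70°; with |NA| = 14.2, A = (22.789, -7.9554). Then |BA| = |A − B| = 24.138.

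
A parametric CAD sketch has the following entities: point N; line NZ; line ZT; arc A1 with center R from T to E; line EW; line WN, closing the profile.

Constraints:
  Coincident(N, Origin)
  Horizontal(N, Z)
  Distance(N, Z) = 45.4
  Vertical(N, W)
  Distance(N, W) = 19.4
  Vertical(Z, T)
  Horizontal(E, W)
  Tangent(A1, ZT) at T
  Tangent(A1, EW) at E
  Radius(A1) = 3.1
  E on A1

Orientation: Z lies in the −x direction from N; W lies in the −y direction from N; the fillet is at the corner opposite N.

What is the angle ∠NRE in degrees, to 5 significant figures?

111.07°

N is at the origin; N and Z share the same y with |NZ| = 45.4 and Z on the −x side, so Z = (-45.400, 0.0000). NW is vertical with |NW| = 19.4 and W on the −y side, so W = (0.0000, -19.400). The virtual corner opposite N is at (-45.400, -19.400). Tangency of A1 to ZT means the radius RT is perpendicular to ZT and tangency of A1 to EW means the radius RE is perpendicular to EW, with radius 3.1, so the center R sits 3.1 in from both sides at R = (-42.300, -16.300). That places the tangent points at T = (-45.400, -16.300) on ZT and E = (-42.300, -19.400) on EW. Then cos ∠NRE = RN·RE / (|RN||RE|), giving 111.07°.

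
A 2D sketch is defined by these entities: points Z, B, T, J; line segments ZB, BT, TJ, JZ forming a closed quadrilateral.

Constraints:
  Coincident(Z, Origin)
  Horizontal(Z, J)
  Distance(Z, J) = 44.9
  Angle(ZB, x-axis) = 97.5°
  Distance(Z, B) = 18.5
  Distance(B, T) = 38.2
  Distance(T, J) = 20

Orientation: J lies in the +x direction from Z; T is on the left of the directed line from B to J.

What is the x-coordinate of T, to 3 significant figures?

35.8

Z is at the origin; Z and J share the same y with |ZJ| = 44.9 and J in +x, so J = (44.9, 0). ZB runs at 97.5° with |ZB| = 18.5, so B = (-2.41, 18.3). T is determined by |BT| = 38.2 and |TJ| = 20.0 together: it lies at the intersection of circle(B, 38.2) and circle(J, 20.0). With |BJ| = 50.7, the foot of the radical line on BJ is 35.8 from B and the perpendicular offset is √(38.2² − 35.8²) = 13.3. Taking the left-of-BJ solution: T = (35.8, 17.8).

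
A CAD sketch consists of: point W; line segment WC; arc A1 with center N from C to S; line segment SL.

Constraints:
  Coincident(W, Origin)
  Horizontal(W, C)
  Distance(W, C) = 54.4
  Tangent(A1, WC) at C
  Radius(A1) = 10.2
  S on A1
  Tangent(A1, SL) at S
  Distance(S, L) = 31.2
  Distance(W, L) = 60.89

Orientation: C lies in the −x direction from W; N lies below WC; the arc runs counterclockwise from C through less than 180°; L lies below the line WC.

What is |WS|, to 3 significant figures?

64.7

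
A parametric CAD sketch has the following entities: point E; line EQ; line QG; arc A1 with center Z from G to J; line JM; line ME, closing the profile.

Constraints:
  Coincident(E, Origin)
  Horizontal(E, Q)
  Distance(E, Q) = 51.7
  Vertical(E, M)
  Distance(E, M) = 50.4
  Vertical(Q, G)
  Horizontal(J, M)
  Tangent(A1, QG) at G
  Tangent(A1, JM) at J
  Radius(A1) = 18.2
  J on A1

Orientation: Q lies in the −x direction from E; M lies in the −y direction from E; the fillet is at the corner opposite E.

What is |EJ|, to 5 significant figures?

60.518

The virtual corner opposite E is at (-51.700, -50.400). The tangent condition forces ZG to be normal to QG and since A1 is tangent to JM there, ZJ ⟂ JM, with radius 18.2, so the center Z sits 18.2 in from both sides at Z = (-33.500, -32.200). That places the tangent points at G = (-51.700, -32.200) on QG and J = (-33.500, -50.400) on JM. Then |EJ| = |J − E| = 60.518.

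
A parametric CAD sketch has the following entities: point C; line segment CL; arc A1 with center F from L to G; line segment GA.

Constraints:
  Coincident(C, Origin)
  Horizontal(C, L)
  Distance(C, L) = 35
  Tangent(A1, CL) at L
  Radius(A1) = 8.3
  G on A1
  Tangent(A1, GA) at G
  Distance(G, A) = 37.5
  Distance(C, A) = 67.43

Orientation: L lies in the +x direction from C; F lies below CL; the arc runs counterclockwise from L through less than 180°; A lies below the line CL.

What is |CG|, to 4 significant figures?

31.61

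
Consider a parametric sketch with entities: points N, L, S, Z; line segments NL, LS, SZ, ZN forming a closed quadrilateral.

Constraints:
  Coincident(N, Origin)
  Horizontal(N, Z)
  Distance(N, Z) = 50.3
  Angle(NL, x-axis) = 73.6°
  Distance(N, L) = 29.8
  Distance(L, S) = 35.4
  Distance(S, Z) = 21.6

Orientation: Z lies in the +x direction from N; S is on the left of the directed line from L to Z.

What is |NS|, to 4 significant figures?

47.37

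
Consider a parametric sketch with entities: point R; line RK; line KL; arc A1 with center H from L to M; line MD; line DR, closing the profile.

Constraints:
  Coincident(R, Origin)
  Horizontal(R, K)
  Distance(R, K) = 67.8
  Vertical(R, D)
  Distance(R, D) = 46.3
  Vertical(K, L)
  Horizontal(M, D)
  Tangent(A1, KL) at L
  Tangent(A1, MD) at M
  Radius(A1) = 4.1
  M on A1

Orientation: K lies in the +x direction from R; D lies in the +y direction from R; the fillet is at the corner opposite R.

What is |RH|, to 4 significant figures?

76.41

RD is vertical with |RD| = 46.3 and D on the +y side, so D = (0.000, 46.30). The virtual corner opposite R is at (67.80, 46.30). Tangency of A1 to KL means the radius HL is perpendicular to KL and since A1 is tangent to MD there, HM ⟂ MD, with radius 4.1, so the center H sits 4.1 in from both sides at H = (63.70, 42.20). Then |RH| = |H − R| = 76.41.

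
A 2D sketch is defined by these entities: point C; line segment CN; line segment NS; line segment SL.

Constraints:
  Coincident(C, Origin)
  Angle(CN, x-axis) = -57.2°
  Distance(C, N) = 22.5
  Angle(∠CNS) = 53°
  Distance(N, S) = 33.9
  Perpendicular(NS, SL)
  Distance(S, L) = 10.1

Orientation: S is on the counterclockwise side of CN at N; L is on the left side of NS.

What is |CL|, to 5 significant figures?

21.827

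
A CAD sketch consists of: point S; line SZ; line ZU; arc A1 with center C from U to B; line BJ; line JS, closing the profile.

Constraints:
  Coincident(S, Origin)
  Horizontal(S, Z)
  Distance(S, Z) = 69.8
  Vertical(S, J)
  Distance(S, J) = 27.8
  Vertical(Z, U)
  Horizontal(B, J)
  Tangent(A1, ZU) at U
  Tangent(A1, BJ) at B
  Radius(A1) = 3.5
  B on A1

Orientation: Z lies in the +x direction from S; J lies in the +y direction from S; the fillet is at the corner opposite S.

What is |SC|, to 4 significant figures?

70.61

S is at the origin; SZ is horizontal with |SZ| = 69.8 and Z on the +x side, so Z = (69.80, 0.000). SJ is vertical with |SJ| = 27.8 and J on the +y side, so J = (0.000, 27.80). The virtual corner opposite S is at (69.80, 27.80). Tangency of A1 to ZU means the radius CU is perpendicular to ZU and the tangent condition forces CB to be normal to BJ, with radius 3.5, so the center C sits 3.5 in from both sides at C = (66.30, 24.30). Then |SC| = |C − S| = 70.61.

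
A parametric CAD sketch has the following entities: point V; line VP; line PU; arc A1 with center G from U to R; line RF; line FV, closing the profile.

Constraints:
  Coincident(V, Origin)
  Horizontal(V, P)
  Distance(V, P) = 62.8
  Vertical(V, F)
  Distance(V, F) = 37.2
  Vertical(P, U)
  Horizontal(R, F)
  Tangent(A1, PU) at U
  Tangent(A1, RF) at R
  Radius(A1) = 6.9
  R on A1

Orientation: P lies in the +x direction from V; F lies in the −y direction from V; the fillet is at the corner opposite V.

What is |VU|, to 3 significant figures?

69.7

V is at the origin; VP is horizontal with |VP| = 62.8 and P on the +x side, so P = (62.8, 0.00). V and F share the same x with |VF| = 37.2 and F on the −y side, so F = (0.00, -37.2). The virtual corner opposite V is at (62.8, -37.2). The tangent condition forces GU to be normal to PU and A1 meets RF tangentially, so GR is at right angles to RF, with radius 6.9, so the center G sits 6.9 in from both sides at G = (55.9, -30.3). That places the tangent points at U = (62.8, -30.3) on PU and R = (55.9, -37.2) on RF. Then |VU| = |U − V| = 69.7.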